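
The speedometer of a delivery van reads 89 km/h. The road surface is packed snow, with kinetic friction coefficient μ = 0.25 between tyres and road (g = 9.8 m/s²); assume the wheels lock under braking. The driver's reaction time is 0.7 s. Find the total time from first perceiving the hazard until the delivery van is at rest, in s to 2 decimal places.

89 km/h ÷ 3.6 = 24.7222 m/s.
a = μg = 0.25 × 9.8 = 2.450 m/s².
Braking time = v/a = 24.7222 / 2.450 = 10.091 s.
Total = 0.7 + 10.091 = 10.791 s.

Total time ≈ 10.79 s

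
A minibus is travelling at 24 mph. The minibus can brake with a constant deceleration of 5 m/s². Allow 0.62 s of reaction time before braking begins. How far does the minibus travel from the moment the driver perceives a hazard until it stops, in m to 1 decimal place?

24 mph × 0.44704 = 10.7290 m/s.
Reaction distance = v·t_r = 10.7290 × 0.62 = 6.652 m.
Braking distance = v²/(2a) = 10.7290² / (2 × 5.000) = 115.111 / 10.000 = 11.511 m.
Total = 6.652 + 11.511 = 18.163 m.

Total stopping distance ≈ 18.2 m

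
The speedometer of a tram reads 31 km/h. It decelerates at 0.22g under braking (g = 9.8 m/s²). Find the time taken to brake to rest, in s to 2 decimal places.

Braking time ≈ 3.99 s

31 km/h ÷ 3.6 = 8.6111 m/s.
a = 0.22 × 9.8 = 2.156 m/s².
Braking time = v/a = 8.6111 / 2.156 = 3.994 s.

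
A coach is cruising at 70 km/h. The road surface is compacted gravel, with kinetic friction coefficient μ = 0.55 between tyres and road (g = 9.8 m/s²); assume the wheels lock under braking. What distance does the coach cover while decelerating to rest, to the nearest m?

Braking distance ≈ 35 m

70 km/h ÷ 3.6 = 19.4444 m/s.
a = μg = 0.55 × 9.8 = 5.390 m/s².
Braking distance = v²/(2a) = 19.4444² / (2 × 5.390) = 378.085 / 10.780 = 35.073 m.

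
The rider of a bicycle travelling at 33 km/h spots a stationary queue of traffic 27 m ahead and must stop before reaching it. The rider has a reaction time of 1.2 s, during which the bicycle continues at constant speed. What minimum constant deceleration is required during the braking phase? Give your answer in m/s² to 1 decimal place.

33 km/h ÷ 3.6 = 9.1667 m/s.
Distance covered during reaction = 9.1667 × 1.2 = 11.000 m.
Distance available for braking: 27 − 11.000 = 16.000 m.
v² = 2a·d ⇒ a = v²/(2d) = 9.1667² / (2 × 16.000) = 84.028 / 32.000 = 2.6259 m/s².

Required deceleration ≈ 2.6 m/s²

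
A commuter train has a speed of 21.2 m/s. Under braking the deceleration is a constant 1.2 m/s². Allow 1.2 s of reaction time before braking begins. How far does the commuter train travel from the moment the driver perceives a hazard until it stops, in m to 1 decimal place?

Reaction distance = v·t_r = 21.2000 × 1.2 = 25.440 m.
Braking distance = v²/(2a) = 21.2000² / (2 × 1.200) = 449.440 / 2.400 = 187.267 m.
Total = 25.440 + 187.267 = 212.707 m.

Total stopping distance ≈ 212.7 m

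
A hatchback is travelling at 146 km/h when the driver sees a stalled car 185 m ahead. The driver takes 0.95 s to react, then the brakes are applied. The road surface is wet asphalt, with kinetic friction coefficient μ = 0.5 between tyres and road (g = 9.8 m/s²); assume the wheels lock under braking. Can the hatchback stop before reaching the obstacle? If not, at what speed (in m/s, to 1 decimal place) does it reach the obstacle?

No — it strikes the obstacle at 14.5 m/s

146 km/h ÷ 3.6 = 40.5556 m/s.
a = μg = 0.5 × 9.8 = 4.900 m/s².
Reaction distance = 40.5556 × 0.95 = 38.528 m.
Braking distance needed to stop: v²/(2a) = 1644.757 / 9.800 = 167.832 m, so total needed = 38.528 + 167.832 = 206.360 m > 185 m — it cannot stop.
Distance remaining when braking begins: 185 − 38.528 = 146.472 m.
v² = v₀² − 2a·d = 1644.757 − 2 × 4.900 × 146.472 = 209.331 m²/s².
v = √209.331 = 14.468 m/s.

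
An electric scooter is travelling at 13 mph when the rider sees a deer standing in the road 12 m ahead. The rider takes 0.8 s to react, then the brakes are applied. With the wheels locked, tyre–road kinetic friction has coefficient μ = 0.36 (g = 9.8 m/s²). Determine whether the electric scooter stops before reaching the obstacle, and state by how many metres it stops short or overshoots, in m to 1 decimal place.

13 mph × 0.44704 = 5.8115 m/s.
a = μg = 0.36 × 9.8 = 3.528 m/s².
Reaction distance = 5.8115 × 0.8 = 4.649 m.
Braking distance = v²/(2a) = 33.774 / 7.056 = 4.787 m.
Total stopping distance = 4.649 + 4.787 = 9.436 m, vs 12 m available — it stops with 12 − 9.436 = 2.564 m to spare.

Yes — it stops 2.6 m short of the obstacle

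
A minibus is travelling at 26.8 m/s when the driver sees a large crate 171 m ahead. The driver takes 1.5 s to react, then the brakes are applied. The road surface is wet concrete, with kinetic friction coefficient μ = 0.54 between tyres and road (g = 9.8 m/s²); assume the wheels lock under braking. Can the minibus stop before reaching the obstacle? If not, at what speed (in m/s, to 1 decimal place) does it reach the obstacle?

a = μg = 0.54 × 9.8 = 5.292 m/s².
Reaction distance = 26.8000 × 1.5 = 40.200 m.
Braking distance = v²/(2a) = 718.240 / 10.584 = 67.861 m.
Total stopping distance = 40.200 + 67.861 = 108.061 m, vs 171 m available — it stops with 171 − 108.061 = 62.939 m to spare.

Yes — it stops about 62.9 m short of the obstacle, so it never reaches it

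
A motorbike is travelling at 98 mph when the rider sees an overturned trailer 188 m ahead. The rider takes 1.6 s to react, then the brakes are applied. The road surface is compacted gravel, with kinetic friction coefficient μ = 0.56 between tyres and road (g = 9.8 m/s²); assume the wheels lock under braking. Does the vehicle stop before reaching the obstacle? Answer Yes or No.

98 mph × 0.44704 = 43.8099 m/s.
a = μg = 0.56 × 9.8 = 5.488 m/s².
Reaction distance = 43.8099 × 1.6 = 70.096 m.
Braking distance = v²/(2a) = 1919.307 / 10.976 = 174.864 m.
Total stopping distance = 70.096 + 174.864 = 244.960 m, vs 188 m available — it cannot stop in time and overshoots by 244.960 − 188 = 56.960 m.

No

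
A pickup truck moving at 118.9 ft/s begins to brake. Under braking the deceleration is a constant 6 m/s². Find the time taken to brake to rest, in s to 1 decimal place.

118.9 ft/s × 0.3048 = 36.2407 m/s.
Braking time = v/a = 36.2407 / 6.000 = 6.040 s.

Braking time ≈ 6.0 s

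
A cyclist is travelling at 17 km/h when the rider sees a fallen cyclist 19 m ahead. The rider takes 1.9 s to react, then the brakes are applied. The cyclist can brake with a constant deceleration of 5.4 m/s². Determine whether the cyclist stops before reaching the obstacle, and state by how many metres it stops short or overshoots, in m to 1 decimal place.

17 km/h ÷ 3.6 = 4.7222 m/s.
Reaction distance = 4.7222 × 1.9 = 8.972 m.
Braking distance = v²/(2a) = 22.299 / 10.800 = 2.065 m.
Total stopping distance = 8.972 + 2.065 = 11.037 m, vs 19 m available — it stops with 19 − 11.037 = 7.963 m to spare.

Yes — it stops 8.0 m short of the obstacle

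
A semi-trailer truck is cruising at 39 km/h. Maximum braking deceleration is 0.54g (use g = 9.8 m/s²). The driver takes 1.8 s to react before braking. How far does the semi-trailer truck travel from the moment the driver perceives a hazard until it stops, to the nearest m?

Total stopping distance ≈ 31 m

39 km/h ÷ 3.6 = 10.8333 m/s.
a = 0.54 × 9.8 = 5.292 m/s².
Reaction distance = v·t_r = 10.8333 × 1.8 = 19.500 m.
Braking distance = v²/(2a) = 10.8333² / (2 × 5.292) = 117.360 / 10.584 = 11.088 m.
Total = 19.500 + 11.088 = 30.588 m.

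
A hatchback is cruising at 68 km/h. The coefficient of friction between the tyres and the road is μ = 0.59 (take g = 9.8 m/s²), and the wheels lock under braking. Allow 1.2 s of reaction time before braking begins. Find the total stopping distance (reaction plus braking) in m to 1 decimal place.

Total stopping distance ≈ 53.5 m

68 km/h ÷ 3.6 = 18.8889 m/s.
a = μg = 0.59 × 9.8 = 5.782 m/s².
Reaction distance = v·t_r = 18.8889 × 1.2 = 22.667 m.
Braking distance = v²/(2a) = 18.8889² / (2 × 5.782) = 356.791 / 11.564 = 30.854 m.
Total = 22.667 + 30.854 = 53.521 m.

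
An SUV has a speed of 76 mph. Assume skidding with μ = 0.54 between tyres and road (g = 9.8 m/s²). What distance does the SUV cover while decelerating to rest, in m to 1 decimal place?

76 mph × 0.44704 = 33.9750 m/s.
a = μg = 0.54 × 9.8 = 5.292 m/s².
Braking distance = v²/(2a) = 33.9750² / (2 × 5.292) = 1154.301 / 10.584 = 109.061 m.

Braking distance ≈ 109.1 m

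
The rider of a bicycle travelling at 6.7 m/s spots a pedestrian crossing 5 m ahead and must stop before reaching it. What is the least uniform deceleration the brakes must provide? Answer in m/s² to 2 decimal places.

Required deceleration ≈ 4.49 m/s²

v² = 2a·d ⇒ a = v²/(2d) = 6.7000² / (2 × 5.000) = 44.890 / 10.000 = 4.4890 m/s².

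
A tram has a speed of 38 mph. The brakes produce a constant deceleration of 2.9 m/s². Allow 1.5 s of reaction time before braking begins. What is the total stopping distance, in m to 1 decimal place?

38 mph × 0.44704 = 16.9875 m/s.
Reaction distance = v·t_r = 16.9875 × 1.5 = 25.481 m.
Braking distance = v²/(2a) = 16.9875² / (2 × 2.900) = 288.575 / 5.800 = 49.754 m.
Total = 25.481 + 49.754 = 75.235 m.

Total stopping distance ≈ 75.2 m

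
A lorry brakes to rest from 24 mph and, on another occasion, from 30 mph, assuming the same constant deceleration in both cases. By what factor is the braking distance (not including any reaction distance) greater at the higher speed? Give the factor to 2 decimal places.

Factor ≈ 1.56

Braking distance d = v²/(2a), so with a fixed, d ∝ v².
Factor = (30/24)² = 1.2500² = 1.5625.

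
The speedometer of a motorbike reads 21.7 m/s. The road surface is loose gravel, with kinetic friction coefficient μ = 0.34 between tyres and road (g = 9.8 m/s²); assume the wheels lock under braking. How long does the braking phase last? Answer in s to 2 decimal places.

a = μg = 0.34 × 9.8 = 3.332 m/s².
Braking time = v/a = 21.7000 / 3.332 = 6.513 s.

Braking time ≈ 6.51 s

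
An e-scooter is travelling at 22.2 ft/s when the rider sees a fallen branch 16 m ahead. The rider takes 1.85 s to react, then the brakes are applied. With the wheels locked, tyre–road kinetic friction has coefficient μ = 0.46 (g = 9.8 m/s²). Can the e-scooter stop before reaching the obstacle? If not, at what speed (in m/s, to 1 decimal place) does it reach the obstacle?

22.2 ft/s × 0.3048 = 6.7666 m/s.
a = μg = 0.46 × 9.8 = 4.508 m/s².
Reaction distance = 6.7666 × 1.85 = 12.518 m.
Braking distance needed to stop: v²/(2a) = 45.787 / 9.016 = 5.078 m, so total needed = 12.518 + 5.078 = 17.596 m > 16 m — it cannot stop.
Distance remaining when braking begins: 16 − 12.518 = 3.482 m.
v² = v₀² − 2a·d = 45.787 − 2 × 4.508 × 3.482 = 14.393 m²/s².
v = √14.393 = 3.794 m/s.

No — it strikes the obstacle at 3.8 m/s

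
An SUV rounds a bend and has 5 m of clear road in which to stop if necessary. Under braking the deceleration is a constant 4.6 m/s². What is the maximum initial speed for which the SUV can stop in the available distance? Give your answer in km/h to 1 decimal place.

Maximum speed ≈ 24.4 km/h

v²/(2a) = d ⇒ v = √(2 × 4.600 × 5) = √46.00 = 6.7823 m/s.
6.7823 m/s × 3.6 = 24.416 km/h.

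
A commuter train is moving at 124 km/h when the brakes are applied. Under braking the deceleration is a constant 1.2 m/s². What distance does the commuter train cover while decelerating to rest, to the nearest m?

Braking distance ≈ 494 m

124 km/h ÷ 3.6 = 34.4444 m/s.
Braking distance = v²/(2a) = 34.4444² / (2 × 1.200) = 1186.417 / 2.400 = 494.340 m.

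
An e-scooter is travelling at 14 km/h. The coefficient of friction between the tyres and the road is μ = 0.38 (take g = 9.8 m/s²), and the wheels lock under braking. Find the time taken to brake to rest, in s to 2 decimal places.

Braking time ≈ 1.04 s

14 km/h ÷ 3.6 = 3.8889 m/s.
a = μg = 0.38 × 9.8 = 3.724 m/s².
Braking time = v/a = 3.8889 / 3.724 = 1.044 s.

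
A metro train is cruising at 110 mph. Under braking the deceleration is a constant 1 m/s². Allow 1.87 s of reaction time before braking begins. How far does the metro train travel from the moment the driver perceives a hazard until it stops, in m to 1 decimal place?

Total stopping distance ≈ 1301.0 m

110 mph × 0.44704 = 49.1744 m/s.
Reaction distance = v·t_r = 49.1744 × 1.87 = 91.956 m.
Braking distance = v²/(2a) = 49.1744² / (2 × 1.000) = 2418.122 / 2.000 = 1209.061 m.
Total = 91.956 + 1209.061 = 1301.017 m.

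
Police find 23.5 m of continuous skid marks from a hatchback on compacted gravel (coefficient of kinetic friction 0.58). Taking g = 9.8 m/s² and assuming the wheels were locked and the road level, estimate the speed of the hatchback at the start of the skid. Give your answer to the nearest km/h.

Initial speed ≈ 59 km/h

Deceleration a = μg = 0.58 × 9.8 = 5.684 m/s².
v = √(2a·d) = √(2 × 5.684 × 23.5) = √267.148 = 16.3447 m/s.
= 16.3447 × 3.6 = 58.841 km/h.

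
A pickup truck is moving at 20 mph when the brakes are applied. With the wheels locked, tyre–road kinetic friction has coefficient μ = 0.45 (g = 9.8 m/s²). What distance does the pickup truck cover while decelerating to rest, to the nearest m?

20 mph × 0.44704 = 8.9408 m/s.
a = μg = 0.45 × 9.8 = 4.410 m/s².
Braking distance = v²/(2a) = 8.9408² / (2 × 4.410) = 79.938 / 8.820 = 9.063 m.

Braking distance ≈ 9 m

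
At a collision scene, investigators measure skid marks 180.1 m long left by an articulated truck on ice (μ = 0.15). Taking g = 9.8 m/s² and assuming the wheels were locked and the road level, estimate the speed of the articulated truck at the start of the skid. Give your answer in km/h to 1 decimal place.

Deceleration a = μg = 0.15 × 9.8 = 1.470 m/s².
v = √(2a·d) = √(2 × 1.470 × 180.1) = √529.494 = 23.0107 m/s.
= 23.0107 × 3.6 = 82.839 km/h.

Initial speed ≈ 82.8 km/h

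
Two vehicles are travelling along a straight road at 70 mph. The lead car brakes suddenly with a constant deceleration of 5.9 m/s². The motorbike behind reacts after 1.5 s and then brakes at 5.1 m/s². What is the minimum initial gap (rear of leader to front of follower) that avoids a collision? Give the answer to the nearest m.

70 mph × 0.44704 = 31.2928 m/s.
Leader travels v²/(2a_L) = 979.239 / 11.800 = 82.986 m before stopping.
Follower covers v·t_r = 31.2928 × 1.5 = 46.939 m while reacting, then v²/(2a_F) = 979.239 / 10.200 = 96.004 m while braking, for a total of 46.939 + 96.004 = 142.943 m.
Since a_F ≤ a_L and the follower starts braking later, the follower is never slower than the leader, so the closest approach is when both have stopped.
Minimum gap = 142.943 − 82.986 = 59.957 m.

Minimum gap ≈ 60 m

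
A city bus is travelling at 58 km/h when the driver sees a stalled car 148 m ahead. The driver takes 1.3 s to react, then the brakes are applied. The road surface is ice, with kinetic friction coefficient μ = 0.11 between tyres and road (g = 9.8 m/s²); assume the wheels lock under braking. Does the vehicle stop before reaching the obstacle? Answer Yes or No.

58 km/h ÷ 3.6 = 16.1111 m/s.
a = μg = 0.11 × 9.8 = 1.078 m/s².
Reaction distance = 16.1111 × 1.3 = 20.944 m.
Braking distance = v²/(2a) = 259.568 / 2.156 = 120.393 m.
Total stopping distance = 20.944 + 120.393 = 141.337 m, vs 148 m available — it stops with 148 − 141.337 = 6.663 m to spare.

Yes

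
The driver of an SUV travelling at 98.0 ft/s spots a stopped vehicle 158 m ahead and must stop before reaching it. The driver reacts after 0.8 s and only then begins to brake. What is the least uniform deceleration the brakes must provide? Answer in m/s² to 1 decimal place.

Required deceleration ≈ 3.3 m/s²

98 ft/s × 0.3048 = 29.8704 m/s.
Distance covered during reaction = 29.8704 × 0.8 = 23.896 m.
Distance available for braking: 158 − 23.896 = 134.104 m.
v² = 2a·d ⇒ a = v²/(2d) = 29.8704² / (2 × 134.104) = 892.241 / 268.208 = 3.3267 m/s².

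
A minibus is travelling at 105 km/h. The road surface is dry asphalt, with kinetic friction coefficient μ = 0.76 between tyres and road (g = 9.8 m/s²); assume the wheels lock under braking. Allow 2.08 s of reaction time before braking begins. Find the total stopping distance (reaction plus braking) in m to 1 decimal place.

105 km/h ÷ 3.6 = 29.1667 m/s.
a = μg = 0.76 × 9.8 = 7.448 m/s².
Reaction distance = v·t_r = 29.1667 × 2.08 = 60.667 m.
Braking distance = v²/(2a) = 29.1667² / (2 × 7.448) = 850.696 / 14.896 = 57.109 m.
Total = 60.667 + 57.109 = 117.776 m.

Total stopping distance ≈ 117.8 m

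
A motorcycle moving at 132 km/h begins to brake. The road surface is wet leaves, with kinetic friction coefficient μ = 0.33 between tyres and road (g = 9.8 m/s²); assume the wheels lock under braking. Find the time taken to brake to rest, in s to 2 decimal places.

132 km/h ÷ 3.6 = 36.6667 m/s.
a = μg = 0.33 × 9.8 = 3.234 m/s².
Braking time = v/a = 36.6667 / 3.234 = 11.338 s.

Braking time ≈ 11.34 s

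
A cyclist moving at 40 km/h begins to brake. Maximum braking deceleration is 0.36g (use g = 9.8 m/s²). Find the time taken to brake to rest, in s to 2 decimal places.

Braking time ≈ 3.15 s

40 km/h ÷ 3.6 = 11.1111 m/s.
a = 0.36 × 9.8 = 3.528 m/s².
Braking time = v/a = 11.1111 / 3.528 = 3.149 s.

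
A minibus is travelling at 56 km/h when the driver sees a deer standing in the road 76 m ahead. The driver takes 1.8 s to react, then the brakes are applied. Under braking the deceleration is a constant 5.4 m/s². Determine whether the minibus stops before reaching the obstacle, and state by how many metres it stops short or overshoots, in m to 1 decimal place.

Yes — it stops 25.6 m short of the obstacle

56 km/h ÷ 3.6 = 15.5556 m/s.
Reaction distance = 15.5556 × 1.8 = 28.000 m.
Braking distance = v²/(2a) = 241.977 / 10.800 = 22.405 m.
Total stopping distance = 28.000 + 22.405 = 50.405 m, vs 76 m available — it stops with 76 − 50.405 = 25.595 m to spare.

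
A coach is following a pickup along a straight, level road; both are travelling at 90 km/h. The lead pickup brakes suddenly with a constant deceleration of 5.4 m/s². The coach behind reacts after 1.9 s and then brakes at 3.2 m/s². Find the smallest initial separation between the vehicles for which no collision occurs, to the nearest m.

90 km/h ÷ 3.6 = 25.0000 m/s.
Leader travels v²/(2a_L) = 625.000 / 10.800 = 57.870 m before stopping.
Follower covers v·t_r = 25.0000 × 1.9 = 47.500 m while reacting, then v²/(2a_F) = 625.000 / 6.400 = 97.656 m while braking, for a total of 47.500 + 97.656 = 145.156 m.
Since a_F ≤ a_L and the follower starts braking later, the follower is never slower than the leader, so the closest approach is when both have stopped.
Minimum gap = 145.156 − 57.870 = 87.286 m.

Minimum gap ≈ 87 m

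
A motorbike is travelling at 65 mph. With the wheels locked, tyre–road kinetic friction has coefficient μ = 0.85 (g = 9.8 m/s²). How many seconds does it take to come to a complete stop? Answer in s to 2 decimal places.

65 mph × 0.44704 = 29.0576 m/s.
a = μg = 0.85 × 9.8 = 8.330 m/s².
Braking time = v/a = 29.0576 / 8.330 = 3.488 s.

Braking time ≈ 3.49 s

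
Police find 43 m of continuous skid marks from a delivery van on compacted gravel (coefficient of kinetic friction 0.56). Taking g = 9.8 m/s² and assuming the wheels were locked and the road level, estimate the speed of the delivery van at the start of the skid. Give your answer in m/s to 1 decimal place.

Deceleration a = μg = 0.56 × 9.8 = 5.488 m/s².
v = √(2a·d) = √(2 × 5.488 × 43) = √471.968 = 21.7248 m/s.

Initial speed ≈ 21.7 m/s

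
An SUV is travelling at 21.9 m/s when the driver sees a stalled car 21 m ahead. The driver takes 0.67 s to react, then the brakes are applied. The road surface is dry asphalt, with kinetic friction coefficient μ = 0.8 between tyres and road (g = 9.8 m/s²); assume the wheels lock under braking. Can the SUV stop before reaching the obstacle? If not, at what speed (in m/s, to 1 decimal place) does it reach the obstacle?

No — it strikes the obstacle at 19.5 m/s

a = μg = 0.8 × 9.8 = 7.840 m/s².
Reaction distance = 21.9000 × 0.67 = 14.673 m.
Braking distance needed to stop: v²/(2a) = 479.610 / 15.680 = 30.587 m, so total needed = 14.673 + 30.587 = 45.260 m > 21 m — it cannot stop.
Distance remaining when braking begins: 21 − 14.673 = 6.327 m.
v² = v₀² − 2a·d = 479.610 − 2 × 7.840 × 6.327 = 380.403 m²/s².
v = √380.403 = 19.504 m/s.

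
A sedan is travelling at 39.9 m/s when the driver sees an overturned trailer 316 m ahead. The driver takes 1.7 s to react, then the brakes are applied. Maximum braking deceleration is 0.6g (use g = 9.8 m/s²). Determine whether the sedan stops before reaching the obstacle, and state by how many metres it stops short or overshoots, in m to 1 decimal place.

a = 0.6 × 9.8 = 5.880 m/s².
Reaction distance = 39.9000 × 1.7 = 67.830 m.
Braking distance = v²/(2a) = 1592.010 / 11.760 = 135.375 m.
Total stopping distance = 67.830 + 135.375 = 203.205 m, vs 316 m available — it stops with 316 − 203.205 = 112.795 m to spare.

Yes — it stops 112.8 m short of the obstacle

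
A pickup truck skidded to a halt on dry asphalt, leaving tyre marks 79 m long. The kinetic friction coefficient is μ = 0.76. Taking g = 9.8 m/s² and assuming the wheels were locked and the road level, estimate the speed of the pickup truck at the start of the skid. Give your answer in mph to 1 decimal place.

Initial speed ≈ 76.7 mph

Deceleration a = μg = 0.76 × 9.8 = 7.448 m/s².
v = √(2a·d) = √(2 × 7.448 × 79) = √1176.784 = 34.3043 m/s.
= 34.3043 ÷ 0.44704 = 76.737 mph.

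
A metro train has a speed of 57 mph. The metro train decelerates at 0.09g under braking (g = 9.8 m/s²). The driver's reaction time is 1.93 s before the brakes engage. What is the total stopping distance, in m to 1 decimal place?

Total stopping distance ≈ 417.3 m

57 mph × 0.44704 = 25.4813 m/s.
a = 0.09 × 9.8 = 0.882 m/s².
Reaction distance = v·t_r = 25.4813 × 1.93 = 49.179 m.
Braking distance = v²/(2a) = 25.4813² / (2 × 0.882) = 649.297 / 1.764 = 368.082 m.
Total = 49.179 + 368.082 = 417.261 m.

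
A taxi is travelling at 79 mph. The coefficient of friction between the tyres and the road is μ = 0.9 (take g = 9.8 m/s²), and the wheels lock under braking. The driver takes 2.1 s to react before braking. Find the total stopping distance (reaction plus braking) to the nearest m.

Total stopping distance ≈ 145 m

79 mph × 0.44704 = 35.3162 m/s.
a = μg = 0.9 × 9.8 = 8.820 m/s².
Reaction distance = v·t_r = 35.3162 × 2.1 = 74.164 m.
Braking distance = v²/(2a) = 35.3162² / (2 × 8.820) = 1247.234 / 17.640 = 70.705 m.
Total = 74.164 + 70.705 = 144.869 m.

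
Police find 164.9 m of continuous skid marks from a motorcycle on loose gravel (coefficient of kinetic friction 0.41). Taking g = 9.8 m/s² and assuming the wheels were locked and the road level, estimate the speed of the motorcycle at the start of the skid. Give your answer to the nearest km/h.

Deceleration a = μg = 0.41 × 9.8 = 4.018 m/s².
v = √(2a·d) = √(2 × 4.018 × 164.9) = √1325.136 = 36.4024 m/s.
= 36.4024 × 3.6 = 131.049 km/h.

Initial speed ≈ 131 km/h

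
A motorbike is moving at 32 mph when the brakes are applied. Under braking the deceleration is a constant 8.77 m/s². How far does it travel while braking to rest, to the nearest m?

32 mph × 0.44704 = 14.3053 m/s.
Braking distance = v²/(2a) = 14.3053² / (2 × 8.770) = 204.642 / 17.540 = 11.667 m.

Braking distance ≈ 12 m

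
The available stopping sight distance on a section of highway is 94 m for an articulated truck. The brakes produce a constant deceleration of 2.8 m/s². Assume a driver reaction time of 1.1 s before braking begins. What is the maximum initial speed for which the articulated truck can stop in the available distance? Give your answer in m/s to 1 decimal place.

Maximum speed ≈ 20.1 m/s

Stopping distance: v·t_r + v²/(2a) = 94 with t_r = 1.1 s and a = 2.800 m/s².
So v² + 6.160 v − 526.40 = 0.
Positive root: v = −a·t_r + √((a·t_r)² + 2a·d) = −3.080 + √(9.486 + 526.40) = 20.0692 m/s.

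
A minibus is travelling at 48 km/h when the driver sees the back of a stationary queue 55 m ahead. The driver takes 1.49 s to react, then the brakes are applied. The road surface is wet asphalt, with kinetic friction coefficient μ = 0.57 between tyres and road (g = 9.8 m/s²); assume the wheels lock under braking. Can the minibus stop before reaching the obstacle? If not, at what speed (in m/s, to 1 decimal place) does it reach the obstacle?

48 km/h ÷ 3.6 = 13.3333 m/s.
a = μg = 0.57 × 9.8 = 5.586 m/s².
Reaction distance = 13.3333 × 1.49 = 19.867 m.
Braking distance = v²/(2a) = 177.777 / 11.172 = 15.913 m.
Total stopping distance = 19.867 + 15.913 = 35.780 m, vs 55 m available — it stops with 55 − 35.780 = 19.220 m to spare.

Yes — it stops about 19.2 m short of the obstacle, so it never reaches it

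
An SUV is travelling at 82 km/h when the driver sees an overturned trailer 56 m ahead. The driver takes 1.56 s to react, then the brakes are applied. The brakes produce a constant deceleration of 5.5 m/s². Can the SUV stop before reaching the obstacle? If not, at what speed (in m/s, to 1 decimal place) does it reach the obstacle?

82 km/h ÷ 3.6 = 22.7778 m/s.
Reaction distance = 22.7778 × 1.56 = 35.533 m.
Braking distance needed to stop: v²/(2a) = 518.828 / 11.000 = 47.166 m, so total needed = 35.533 + 47.166 = 82.699 m > 56 m — it cannot stop.
Distance remaining when braking begins: 56 − 35.533 = 20.467 m.
v² = v₀² − 2a·d = 518.828 − 2 × 5.500 × 20.467 = 293.691 m²/s².
v = √293.691 = 17.137 m/s.

No — it strikes the obstacle at 17.1 m/s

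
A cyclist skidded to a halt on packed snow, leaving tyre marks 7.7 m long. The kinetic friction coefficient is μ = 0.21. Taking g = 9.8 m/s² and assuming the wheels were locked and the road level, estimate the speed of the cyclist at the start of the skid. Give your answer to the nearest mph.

Deceleration a = μg = 0.21 × 9.8 = 2.058 m/s².
v = √(2a·d) = √(2 × 2.058 × 7.7) = √31.693 = 5.6297 m/s.
= 5.6297 ÷ 0.44704 = 12.593 mph.

Initial speed ≈ 13 mph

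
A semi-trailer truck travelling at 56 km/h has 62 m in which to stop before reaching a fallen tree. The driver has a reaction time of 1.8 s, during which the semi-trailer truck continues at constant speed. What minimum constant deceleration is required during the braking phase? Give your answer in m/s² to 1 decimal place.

56 km/h ÷ 3.6 = 15.5556 m/s.
Distance covered during reaction = 15.5556 × 1.8 = 28.000 m.
Distance available for braking: 62 − 28.000 = 34.000 m.
v² = 2a·d ⇒ a = v²/(2d) = 15.5556² / (2 × 34.000) = 241.977 / 68.000 = 3.5585 m/s².

Required deceleration ≈ 3.6 m/s²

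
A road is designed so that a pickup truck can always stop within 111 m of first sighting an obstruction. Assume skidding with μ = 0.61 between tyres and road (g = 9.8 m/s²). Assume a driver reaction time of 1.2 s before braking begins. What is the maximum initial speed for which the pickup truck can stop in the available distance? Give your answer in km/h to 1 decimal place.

Maximum speed ≈ 107.8 km/h

a = μg = 0.61 × 9.8 = 5.978 m/s².
Stopping distance: v·t_r + v²/(2a) = 111 with t_r = 1.2 s and a = 5.978 m/s².
So v² + 14.347 v − 1327.12 = 0.
Positive root: v = −a·t_r + √((a·t_r)² + 2a·d) = −7.174 + √(51.466 + 1327.12) = 29.9553 m/s.
29.9553 m/s × 3.6 = 107.839 km/h.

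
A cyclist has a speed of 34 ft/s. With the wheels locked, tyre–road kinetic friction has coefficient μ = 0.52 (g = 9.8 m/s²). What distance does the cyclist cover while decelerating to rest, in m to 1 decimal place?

Braking distance ≈ 10.5 m

34 ft/s × 0.3048 = 10.3632 m/s.
a = μg = 0.52 × 9.8 = 5.096 m/s².
Braking distance = v²/(2a) = 10.3632² / (2 × 5.096) = 107.396 / 10.192 = 10.537 m.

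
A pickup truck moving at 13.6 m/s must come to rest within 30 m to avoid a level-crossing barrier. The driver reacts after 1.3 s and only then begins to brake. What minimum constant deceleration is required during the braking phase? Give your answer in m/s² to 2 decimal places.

Required deceleration ≈ 7.51 m/s²

Distance covered during reaction = 13.6000 × 1.3 = 17.680 m.
Distance available for braking: 30 − 17.680 = 12.320 m.
v² = 2a·d ⇒ a = v²/(2d) = 13.6000² / (2 × 12.320) = 184.960 / 24.640 = 7.5065 m/s².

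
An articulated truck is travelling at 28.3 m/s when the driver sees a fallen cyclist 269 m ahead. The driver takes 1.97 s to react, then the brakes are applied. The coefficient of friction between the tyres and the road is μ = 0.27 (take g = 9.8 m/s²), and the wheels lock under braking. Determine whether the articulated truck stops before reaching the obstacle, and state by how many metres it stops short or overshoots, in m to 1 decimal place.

a = μg = 0.27 × 9.8 = 2.646 m/s².
Reaction distance = 28.3000 × 1.97 = 55.751 m.
Braking distance = v²/(2a) = 800.890 / 5.292 = 151.340 m.
Total stopping distance = 55.751 + 151.340 = 207.091 m, vs 269 m available — it stops with 269 − 207.091 = 61.909 m to spare.

Yes — it stops 61.9 m short of the obstacle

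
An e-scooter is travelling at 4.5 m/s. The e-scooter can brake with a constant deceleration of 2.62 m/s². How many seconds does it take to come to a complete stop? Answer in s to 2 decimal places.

Braking time ≈ 1.72 s

Braking time = v/a = 4.5000 / 2.620 = 1.718 s.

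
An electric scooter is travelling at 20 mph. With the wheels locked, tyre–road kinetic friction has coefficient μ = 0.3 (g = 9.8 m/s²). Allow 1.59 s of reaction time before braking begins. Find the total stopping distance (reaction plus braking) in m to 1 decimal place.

20 mph × 0.44704 = 8.9408 m/s.
a = μg = 0.3 × 9.8 = 2.940 m/s².
Reaction distance = v·t_r = 8.9408 × 1.59 = 14.216 m.
Braking distance = v²/(2a) = 8.9408² / (2 × 2.940) = 79.938 / 5.880 = 13.595 m.
Total = 14.216 + 13.595 = 27.811 m.

Total stopping distance ≈ 27.8 m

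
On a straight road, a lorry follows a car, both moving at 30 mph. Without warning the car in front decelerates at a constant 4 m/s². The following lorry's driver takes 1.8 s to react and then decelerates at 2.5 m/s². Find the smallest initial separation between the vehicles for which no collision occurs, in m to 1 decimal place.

Minimum gap ≈ 37.6 m

30 mph × 0.44704 = 13.4112 m/s.
Leader travels v²/(2a_L) = 179.860 / 8.000 = 22.483 m before stopping.
Follower covers v·t_r = 13.4112 × 1.8 = 24.140 m while reacting, then v²/(2a_F) = 179.860 / 5.000 = 35.972 m while braking, for a total of 24.140 + 35.972 = 60.112 m.
Since a_F ≤ a_L and the follower starts braking later, the follower is never slower than the leader, so the closest approach is when both have stopped.
Minimum gap = 60.112 − 22.483 = 37.629 m.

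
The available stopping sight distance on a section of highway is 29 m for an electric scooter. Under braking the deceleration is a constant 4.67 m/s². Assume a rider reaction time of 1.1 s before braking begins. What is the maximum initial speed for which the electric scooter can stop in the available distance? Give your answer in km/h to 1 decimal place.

Maximum speed ≈ 43.6 km/h

Stopping distance: v·t_r + v²/(2a) = 29 with t_r = 1.1 s and a = 4.670 m/s².
So v² + 10.274 v − 270.86 = 0.
Positive root: v = −a·t_r + √((a·t_r)² + 2a·d) = −5.137 + √(26.389 + 270.86) = 12.1039 m/s.
12.1039 m/s × 3.6 = 43.574 km/h.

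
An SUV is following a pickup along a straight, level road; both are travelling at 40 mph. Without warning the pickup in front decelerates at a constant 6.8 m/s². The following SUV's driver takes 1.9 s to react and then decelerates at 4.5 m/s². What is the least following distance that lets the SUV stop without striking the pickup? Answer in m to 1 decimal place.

Minimum gap ≈ 46.0 m

40 mph × 0.44704 = 17.8816 m/s.
Leader travels v²/(2a_L) = 319.752 / 13.600 = 23.511 m before stopping.
Follower covers v·t_r = 17.8816 × 1.9 = 33.975 m while reacting, then v²/(2a_F) = 319.752 / 9.000 = 35.528 m while braking, for a total of 33.975 + 35.528 = 69.503 m.
Since a_F ≤ a_L and the follower starts braking later, the follower is never slower than the leader, so the closest approach is when both have stopped.
Minimum gap = 69.503 − 23.511 = 45.992 m.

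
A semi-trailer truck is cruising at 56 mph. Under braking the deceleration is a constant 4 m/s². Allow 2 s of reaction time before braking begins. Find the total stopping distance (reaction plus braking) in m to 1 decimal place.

56 mph × 0.44704 = 25.0342 m/s.
Reaction distance = v·t_r = 25.0342 × 2 = 50.068 m.
Braking distance = v²/(2a) = 25.0342² / (2 × 4.000) = 626.711 / 8.000 = 78.339 m.
Total = 50.068 + 78.339 = 128.407 m.

Total stopping distance ≈ 128.4 m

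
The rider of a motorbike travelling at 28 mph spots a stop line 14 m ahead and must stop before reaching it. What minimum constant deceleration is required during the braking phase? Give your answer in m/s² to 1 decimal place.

Required deceleration ≈ 5.6 m/s²

28 mph × 0.44704 = 12.5171 m/s.
v² = 2a·d ⇒ a = v²/(2d) = 12.5171² / (2 × 14.000) = 156.678 / 28.000 = 5.5956 m/s².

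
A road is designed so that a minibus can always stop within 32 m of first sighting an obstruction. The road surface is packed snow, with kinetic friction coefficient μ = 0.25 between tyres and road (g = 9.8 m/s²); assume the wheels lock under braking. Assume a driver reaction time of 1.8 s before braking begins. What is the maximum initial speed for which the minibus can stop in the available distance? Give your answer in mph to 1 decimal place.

a = μg = 0.25 × 9.8 = 2.450 m/s².
Stopping distance: v·t_r + v²/(2a) = 32 with t_r = 1.8 s and a = 2.450 m/s².
So v² + 8.820 v − 156.80 = 0.
Positive root: v = −a·t_r + √((a·t_r)² + 2a·d) = −4.410 + √(19.448 + 156.80) = 8.8658 m/s.
8.8658 m/s ÷ 0.44704 = 19.832 mph.

Maximum speed ≈ 19.8 mph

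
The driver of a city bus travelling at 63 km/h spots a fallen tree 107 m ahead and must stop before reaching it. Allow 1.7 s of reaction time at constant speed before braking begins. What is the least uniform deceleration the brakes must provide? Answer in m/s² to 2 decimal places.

Required deceleration ≈ 1.98 m/s²

63 km/h ÷ 3.6 = 17.5000 m/s.
Distance covered during reaction = 17.5000 × 1.7 = 29.750 m.
Distance available for braking: 107 − 29.750 = 77.250 m.
v² = 2a·d ⇒ a = v²/(2d) = 17.5000² / (2 × 77.250) = 306.250 / 154.500 = 1.9822 m/s².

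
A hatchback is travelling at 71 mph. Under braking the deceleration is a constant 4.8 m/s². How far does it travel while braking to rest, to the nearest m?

Braking distance ≈ 105 m

71 mph × 0.44704 = 31.7398 m/s.
Braking distance = v²/(2a) = 31.7398² / (2 × 4.800) = 1007.415 / 9.600 = 104.939 m.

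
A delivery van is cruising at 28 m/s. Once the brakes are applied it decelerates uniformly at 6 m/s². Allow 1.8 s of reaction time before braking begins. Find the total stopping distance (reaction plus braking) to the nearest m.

Reaction distance = v·t_r = 28.0000 × 1.8 = 50.400 m.
Braking distance = v²/(2a) = 28.0000² / (2 × 6.000) = 784.000 / 12.000 = 65.333 m.
Total = 50.400 + 65.333 = 115.733 m.

Total stopping distance ≈ 116 m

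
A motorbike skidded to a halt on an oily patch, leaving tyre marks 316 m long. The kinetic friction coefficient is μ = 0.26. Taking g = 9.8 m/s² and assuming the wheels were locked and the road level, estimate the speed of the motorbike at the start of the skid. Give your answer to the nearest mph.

Initial speed ≈ 90 mph

Deceleration a = μg = 0.26 × 9.8 = 2.548 m/s².
v = √(2a·d) = √(2 × 2.548 × 316) = √1610.336 = 40.1290 m/s.
= 40.1290 ÷ 0.44704 = 89.766 mph.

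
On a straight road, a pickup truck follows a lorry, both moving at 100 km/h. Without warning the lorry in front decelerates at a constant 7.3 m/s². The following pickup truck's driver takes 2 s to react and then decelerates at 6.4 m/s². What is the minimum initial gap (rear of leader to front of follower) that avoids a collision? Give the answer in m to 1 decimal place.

Minimum gap ≈ 63.0 m

100 km/h ÷ 3.6 = 27.7778 m/s.
Leader travels v²/(2a_L) = 771.606 / 14.600 = 52.850 m before stopping.
Follower covers v·t_r = 27.7778 × 2 = 55.556 m while reacting, then v²/(2a_F) = 771.606 / 12.800 = 60.282 m while braking, for a total of 55.556 + 60.282 = 115.838 m.
Since a_F ≤ a_L and the follower starts braking later, the follower is never slower than the leader, so the closest approach is when both have stopped.
Minimum gap = 115.838 − 52.850 = 62.988 m.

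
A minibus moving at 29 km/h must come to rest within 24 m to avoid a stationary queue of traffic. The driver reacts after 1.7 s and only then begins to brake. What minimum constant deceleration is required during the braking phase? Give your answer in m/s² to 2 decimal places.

29 km/h ÷ 3.6 = 8.0556 m/s.
Distance covered during reaction = 8.0556 × 1.7 = 13.695 m.
Distance available for braking: 24 − 13.695 = 10.305 m.
v² = 2a·d ⇒ a = v²/(2d) = 8.0556² / (2 × 10.305) = 64.893 / 20.610 = 3.1486 m/s².

Required deceleration ≈ 3.15 m/s²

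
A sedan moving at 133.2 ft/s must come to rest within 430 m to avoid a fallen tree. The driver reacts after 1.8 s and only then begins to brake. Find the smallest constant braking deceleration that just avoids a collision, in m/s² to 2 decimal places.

Required deceleration ≈ 2.31 m/s²

133.2 ft/s × 0.3048 = 40.5994 m/s.
Distance covered during reaction = 40.5994 × 1.8 = 73.079 m.
Distance available for braking: 430 − 73.079 = 356.921 m.
v² = 2a·d ⇒ a = v²/(2d) = 40.5994² / (2 × 356.921) = 1648.311 / 713.842 = 2.3091 m/s².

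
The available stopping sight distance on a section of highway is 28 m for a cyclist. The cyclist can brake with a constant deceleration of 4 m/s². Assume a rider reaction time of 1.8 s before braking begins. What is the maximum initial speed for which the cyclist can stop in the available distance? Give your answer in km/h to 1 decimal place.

Maximum speed ≈ 33.9 km/h

Stopping distance: v·t_r + v²/(2a) = 28 with t_r = 1.8 s and a = 4.000 m/s².
So v² + 14.400 v − 224.00 = 0.
Positive root: v = −a·t_r + √((a·t_r)² + 2a·d) = −7.200 + √(51.840 + 224.00) = 9.4084 m/s.
9.4084 m/s × 3.6 = 33.870 km/h.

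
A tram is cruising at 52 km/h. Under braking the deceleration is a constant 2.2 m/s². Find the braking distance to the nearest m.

Braking distance ≈ 47 m

52 km/h ÷ 3.6 = 14.4444 m/s.
Braking distance = v²/(2a) = 14.4444² / (2 × 2.200) = 208.641 / 4.400 = 47.418 m.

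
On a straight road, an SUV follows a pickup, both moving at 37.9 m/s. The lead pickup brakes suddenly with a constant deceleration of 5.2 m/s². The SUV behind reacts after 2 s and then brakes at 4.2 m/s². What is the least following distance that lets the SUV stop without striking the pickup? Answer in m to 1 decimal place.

Minimum gap ≈ 108.7 m

Leader travels v²/(2a_L) = 1436.410 / 10.400 = 138.116 m before stopping.
Follower covers v·t_r = 37.9000 × 2 = 75.800 m while reacting, then v²/(2a_F) = 1436.410 / 8.400 = 171.001 m while braking, for a total of 75.800 + 171.001 = 246.801 m.
Since a_F ≤ a_L and the follower starts braking later, the follower is never slower than the leader, so the closest approach is when both have stopped.
Minimum gap = 246.801 − 138.116 = 108.685 m.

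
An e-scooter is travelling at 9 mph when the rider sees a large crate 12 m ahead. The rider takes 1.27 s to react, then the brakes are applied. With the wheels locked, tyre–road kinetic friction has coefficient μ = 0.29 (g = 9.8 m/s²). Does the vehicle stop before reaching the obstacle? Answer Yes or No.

9 mph × 0.44704 = 4.0234 m/s.
a = μg = 0.29 × 9.8 = 2.842 m/s².
Reaction distance = 4.0234 × 1.27 = 5.110 m.
Braking distance = v²/(2a) = 16.188 / 5.684 = 2.848 m.
Total stopping distance = 5.110 + 2.848 = 7.958 m, vs 12 m available — it stops with 12 − 7.958 = 4.042 m to spare.

Yes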